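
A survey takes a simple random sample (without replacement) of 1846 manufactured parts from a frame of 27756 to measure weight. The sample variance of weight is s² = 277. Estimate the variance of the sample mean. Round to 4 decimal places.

0.1401

Under SRS without replacement, Var(ȳ) = (1 − f)·s²/n with f = n/N = 1846/27756 = 0.06650814.
Var(ȳ) = (1 − 0.06650814)·277/1846 = 0.93349186·0.15005417 = 0.14007435.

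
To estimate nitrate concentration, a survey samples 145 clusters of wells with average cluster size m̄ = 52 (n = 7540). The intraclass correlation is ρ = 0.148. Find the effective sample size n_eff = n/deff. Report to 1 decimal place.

deff = 1 + (52 − 1)·0.148 = 1 + 7.548 = 8.548.
n_eff = 7540 / 8.548 = 882.1.

882.1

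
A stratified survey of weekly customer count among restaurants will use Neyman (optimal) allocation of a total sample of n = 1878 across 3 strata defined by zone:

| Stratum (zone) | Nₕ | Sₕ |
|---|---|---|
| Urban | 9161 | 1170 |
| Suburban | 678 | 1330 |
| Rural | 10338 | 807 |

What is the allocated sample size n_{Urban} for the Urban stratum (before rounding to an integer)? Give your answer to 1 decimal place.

Neyman allocation: nₕ = n·NₕSₕ / Σⱼ NⱼSⱼ.
Σ NⱼSⱼ = 9161·1170 + 678·1330 + 10338·807 = 1.9962876 × 10^7.
n_{Urban} = 1878·9161·1170 / (1.9962876 × 10^7) = 1008.3.

1008.3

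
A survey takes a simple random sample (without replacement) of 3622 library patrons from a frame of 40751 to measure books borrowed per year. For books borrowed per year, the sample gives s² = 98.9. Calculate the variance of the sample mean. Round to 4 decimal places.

Under SRS without replacement, Var(ȳ) = (1 − f)·s²/n with f = n/N = 3622/40751 = 0.08888125.
Var(ȳ) = (1 − 0.08888125)·98.9/3622 = 0.91111875·0.027305356 = 0.024878422.

0.0249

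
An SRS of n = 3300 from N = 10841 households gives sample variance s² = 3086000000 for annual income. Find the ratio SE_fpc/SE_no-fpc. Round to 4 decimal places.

0.8340

f = n/N = 3300/10841 = 0.30439996.
SE_no-fpc = √(s²/n) = 967.03232; SE_fpc = √((1−f)s²/n) = 806.53049.
Ratio = √(1−f) = 0.83402640.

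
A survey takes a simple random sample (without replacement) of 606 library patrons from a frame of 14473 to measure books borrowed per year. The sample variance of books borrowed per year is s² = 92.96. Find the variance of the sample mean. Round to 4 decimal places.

Under SRS without replacement, Var(ȳ) = (1 − f)·s²/n with f = n/N = 606/14473 = 0.04187107.
Var(ȳ) = (1 − 0.04187107)·92.96/606 = 0.95812893·0.15339934 = 0.14697635.

0.1470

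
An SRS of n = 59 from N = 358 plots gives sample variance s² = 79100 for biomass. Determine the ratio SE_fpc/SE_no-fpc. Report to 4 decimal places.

0.9139

f = n/N = 59/358 = 0.16480447.
SE_no-fpc = √(s²/n) = 36.61527; SE_fpc = √((1−f)s²/n) = 33.462341.
Ratio = √(1−f) = 0.91389033.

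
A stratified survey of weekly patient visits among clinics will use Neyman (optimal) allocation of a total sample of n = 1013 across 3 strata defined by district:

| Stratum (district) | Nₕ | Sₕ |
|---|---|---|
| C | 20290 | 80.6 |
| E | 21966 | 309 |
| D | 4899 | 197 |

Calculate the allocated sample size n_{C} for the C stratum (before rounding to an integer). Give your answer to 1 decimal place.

Neyman allocation: nₕ = n·NₕSₕ / Σⱼ NⱼSⱼ.
Σ NⱼSⱼ = 20290·80.6 + 21966·309 + 4899·197 = 9.387971 × 10^6.
n_{C} = 1013·20290·80.6 / (9.387971 × 10^6) = 176.5.

176.5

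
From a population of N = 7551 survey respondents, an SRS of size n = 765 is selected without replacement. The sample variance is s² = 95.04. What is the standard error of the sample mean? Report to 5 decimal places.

Under SRS without replacement, Var(ȳ) = (1 − f)·s²/n with f = n/N = 765/7551 = 0.10131108.
Var(ȳ) = (1 − 0.10131108)·95.04/765 = 0.89868892·0.12423529 = 0.11164888.
SE(ȳ) = √(0.11164888) = 0.33414.

0.33414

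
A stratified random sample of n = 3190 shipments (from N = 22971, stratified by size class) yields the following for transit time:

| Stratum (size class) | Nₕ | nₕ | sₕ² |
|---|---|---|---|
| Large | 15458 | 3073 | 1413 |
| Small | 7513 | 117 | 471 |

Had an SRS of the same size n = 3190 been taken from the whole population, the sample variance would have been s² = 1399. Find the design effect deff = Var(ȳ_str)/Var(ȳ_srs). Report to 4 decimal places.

1.5643

Var(ȳ_str) = Σ Wₕ²(1−fₕ)sₕ²/nₕ with Wₕ = Nₕ/22971:
  Large: (15458/22971)²·(1−3073/15458)·1413/3073 = 0.16682806
  Small: (7513/22971)²·(1−117/7513)·471/117 = 0.42392159
  → Var(ȳ_str) = 0.59074965.
Var(ȳ_srs) = (1 − 3190/22971)·1399/3190 = 0.37765512.
deff = 0.59074965 / 0.37765512 = 1.5643.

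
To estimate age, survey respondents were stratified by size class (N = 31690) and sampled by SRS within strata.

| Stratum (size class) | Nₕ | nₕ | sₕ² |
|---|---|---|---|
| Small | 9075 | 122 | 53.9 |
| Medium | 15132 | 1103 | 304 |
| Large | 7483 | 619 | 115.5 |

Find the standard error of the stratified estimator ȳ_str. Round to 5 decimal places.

Var(ȳ_str) = Σₕ Wₕ²(1 − fₕ)sₕ²/nₕ with Wₕ = Nₕ/N, N = 31690.
Small: Wₕ = 0.28636794; term = 0.28636794²·(1 − 0.01344353)·53.9/122 = 0.035743714.
Medium: Wₕ = 0.47750079; term = 0.47750079²·(1 − 0.07289188)·304/1103 = 0.058260826.
Large: Wₕ = 0.23613127; term = 0.23613127²·(1 − 0.08272083)·115.5/619 = 0.0095433286.
Sum = 0.10354787.
SE = √(0.10354787) = 0.32179.

0.32179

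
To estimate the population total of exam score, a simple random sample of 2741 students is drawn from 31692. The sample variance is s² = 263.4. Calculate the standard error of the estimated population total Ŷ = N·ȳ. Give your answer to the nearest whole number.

9390

Var(Ŷ) = N²·Var(ȳ) = N²·(1 − n/N)·s²/n.
f = 2741/31692 = 0.08648870; Var(ȳ) = 0.91351130·263.4/2741 = 0.087785069.
Var(Ŷ) = 31692² · 0.087785069 = 8.8169819 × 10^7.
SE(Ŷ) = √(8.8169819 × 10^7) = 9390.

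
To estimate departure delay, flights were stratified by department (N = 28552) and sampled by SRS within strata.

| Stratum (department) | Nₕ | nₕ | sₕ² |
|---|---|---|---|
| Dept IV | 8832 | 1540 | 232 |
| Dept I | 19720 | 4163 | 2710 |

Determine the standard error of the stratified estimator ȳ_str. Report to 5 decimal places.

Var(ȳ_str) = Σₕ Wₕ²(1 − fₕ)sₕ²/nₕ with Wₕ = Nₕ/N, N = 28552.
Dept IV: Wₕ = 0.30933034; term = 0.30933034²·(1 − 0.17436594)·232/1540 = 0.011901451.
Dept I: Wₕ = 0.69066966; term = 0.69066966²·(1 − 0.21110548)·2710/4163 = 0.24497545.
Sum = 0.2568769.
SE = √(0.2568769) = 0.50683.

0.50683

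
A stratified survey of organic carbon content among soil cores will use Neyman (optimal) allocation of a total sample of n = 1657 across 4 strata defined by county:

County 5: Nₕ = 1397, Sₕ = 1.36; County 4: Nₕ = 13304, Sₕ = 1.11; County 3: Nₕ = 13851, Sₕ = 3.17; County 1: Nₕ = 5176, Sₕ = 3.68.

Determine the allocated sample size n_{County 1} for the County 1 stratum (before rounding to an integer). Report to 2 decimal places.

396.39

Neyman allocation: nₕ = n·NₕSₕ / Σⱼ NⱼSⱼ.
Σ NⱼSⱼ = 1397·1.36 + 13304·1.11 + 13851·3.17 + 5176·3.68 = 79622.71.
n_{County 1} = 1657·5176·3.68 / 79622.71 = 396.39.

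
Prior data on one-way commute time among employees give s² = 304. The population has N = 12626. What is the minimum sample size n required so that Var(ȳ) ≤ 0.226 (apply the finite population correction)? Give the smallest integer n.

1216

Without fpc, n₀ = s²/D = 304/0.226 = 1345.1327.
With fpc, (1 − n/N)·s²/n ≤ D requires n ≥ n₀/(1 + n₀/N) = 1345.1327/(1 + 1345.1327/12626) = 1215.6241.
Rounding up, n = 1216.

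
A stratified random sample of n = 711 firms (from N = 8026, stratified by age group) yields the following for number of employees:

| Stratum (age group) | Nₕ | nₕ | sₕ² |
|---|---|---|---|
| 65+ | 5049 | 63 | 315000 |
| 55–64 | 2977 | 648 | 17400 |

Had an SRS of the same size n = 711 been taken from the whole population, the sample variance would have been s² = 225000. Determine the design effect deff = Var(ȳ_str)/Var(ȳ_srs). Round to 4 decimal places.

6.7849

Var(ȳ_str) = Σ Wₕ²(1−fₕ)sₕ²/nₕ with Wₕ = Nₕ/8026:
  65+: (5049/8026)²·(1−63/5049)·315000/63 = 1954.0215
  55–64: (2977/8026)²·(1−648/2977)·17400/648 = 2.8901758
  → Var(ȳ_str) = 1956.9117.
Var(ȳ_srs) = (1 − 711/8026)·225000/711 = 288.42181.
deff = 1956.9117 / 288.42181 = 6.7849.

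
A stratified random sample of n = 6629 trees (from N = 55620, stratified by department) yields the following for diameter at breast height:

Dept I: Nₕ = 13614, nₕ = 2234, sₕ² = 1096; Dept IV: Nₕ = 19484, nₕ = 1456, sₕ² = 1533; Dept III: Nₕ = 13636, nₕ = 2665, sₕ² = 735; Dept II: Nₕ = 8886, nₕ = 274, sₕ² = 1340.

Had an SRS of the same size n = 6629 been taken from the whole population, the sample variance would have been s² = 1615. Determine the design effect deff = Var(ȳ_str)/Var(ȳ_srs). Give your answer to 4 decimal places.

1.2975

Var(ȳ_str) = Σ Wₕ²(1−fₕ)sₕ²/nₕ with Wₕ = Nₕ/55620:
  Dept I: (13614/55620)²·(1−2234/13614)·1096/2234 = 0.024569336
  Dept IV: (19484/55620)²·(1−1456/19484)·1533/1456 = 0.1195486
  Dept III: (13636/55620)²·(1−2665/13636)·735/2665 = 0.013337099
  Dept II: (8886/55620)²·(1−274/8886)·1340/274 = 0.12097694
  → Var(ȳ_str) = 0.27843198.
Var(ȳ_srs) = (1 − 6629/55620)·1615/6629 = 0.21459017.
deff = 0.27843198 / 0.21459017 = 1.2975.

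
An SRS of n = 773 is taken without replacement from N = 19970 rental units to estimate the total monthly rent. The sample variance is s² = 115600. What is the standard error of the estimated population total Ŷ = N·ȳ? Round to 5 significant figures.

Var(Ŷ) = N²·Var(ȳ) = N²·(1 − n/N)·s²/n.
f = 773/19970 = 0.03870806; Var(ȳ) = 0.96129194·115600/773 = 143.75854.
Var(Ŷ) = 19970² · 143.75854 = 5.7331035 × 10^10.
SE(Ŷ) = √(5.7331035 × 10^10) = 239440.

239440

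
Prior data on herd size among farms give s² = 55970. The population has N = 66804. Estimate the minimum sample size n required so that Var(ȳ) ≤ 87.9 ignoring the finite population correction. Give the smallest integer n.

637

Without fpc, n₀ = s²/D = 55970/87.9 = 636.7463.
Rounding up, n = 637.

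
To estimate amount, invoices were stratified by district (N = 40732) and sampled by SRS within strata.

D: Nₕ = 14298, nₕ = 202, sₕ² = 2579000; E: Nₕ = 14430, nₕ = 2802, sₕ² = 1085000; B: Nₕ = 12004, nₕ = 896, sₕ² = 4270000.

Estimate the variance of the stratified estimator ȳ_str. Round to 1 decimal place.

1973.1

Var(ȳ_str) = Σₕ Wₕ²(1 − fₕ)sₕ²/nₕ with Wₕ = Nₕ/N, N = 40732.
D: Wₕ = 0.35102622; term = 0.35102622²·(1 − 0.01412785)·2579000/202 = 1550.9567.
E: Wₕ = 0.35426692; term = 0.35426692²·(1 − 0.19417879)·1085000/2802 = 39.161696.
B: Wₕ = 0.29470686; term = 0.29470686²·(1 − 0.07464179)·4270000/896 = 383.01012.
Sum = 1973.1285.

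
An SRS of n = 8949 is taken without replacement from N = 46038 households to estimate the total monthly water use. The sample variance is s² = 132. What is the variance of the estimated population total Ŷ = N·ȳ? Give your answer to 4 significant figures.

2.519 × 10^7

Var(Ŷ) = N²·Var(ȳ) = N²·(1 − n/N)·s²/n.
f = 8949/46038 = 0.19438290; Var(ȳ) = 0.80561710·132/8949 = 0.011883055.
Var(Ŷ) = 46038² · 0.011883055 = 2.5186105 × 10^7.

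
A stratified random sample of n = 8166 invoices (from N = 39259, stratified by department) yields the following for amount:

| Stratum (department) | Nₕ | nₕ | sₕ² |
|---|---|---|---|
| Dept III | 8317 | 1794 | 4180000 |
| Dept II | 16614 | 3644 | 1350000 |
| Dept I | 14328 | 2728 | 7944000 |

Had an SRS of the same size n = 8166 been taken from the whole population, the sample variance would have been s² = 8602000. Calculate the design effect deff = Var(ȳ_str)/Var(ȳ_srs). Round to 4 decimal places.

Var(ȳ_str) = Σ Wₕ²(1−fₕ)sₕ²/nₕ with Wₕ = Nₕ/39259:
  Dept III: (8317/39259)²·(1−1794/8317)·4180000/1794 = 82.014276
  Dept II: (16614/39259)²·(1−3644/16614)·1350000/3644 = 51.795391
  Dept I: (14328/39259)²·(1−2728/14328)·7944000/2728 = 314.02192
  → Var(ȳ_str) = 447.83159.
Var(ȳ_srs) = (1 − 8166/39259)·8602000/8166 = 834.28312.
deff = 447.83159 / 834.28312 = 0.5368.

0.5368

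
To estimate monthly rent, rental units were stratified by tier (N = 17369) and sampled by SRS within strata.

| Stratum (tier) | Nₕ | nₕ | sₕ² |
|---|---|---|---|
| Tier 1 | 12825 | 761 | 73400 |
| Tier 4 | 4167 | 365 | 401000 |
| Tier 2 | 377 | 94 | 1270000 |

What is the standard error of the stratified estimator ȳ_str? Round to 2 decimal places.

10.58

Var(ȳ_str) = Σₕ Wₕ²(1 − fₕ)sₕ²/nₕ with Wₕ = Nₕ/N, N = 17369.
Tier 1: Wₕ = 0.73838448; term = 0.73838448²·(1 − 0.05933723)·73400/761 = 49.466419.
Tier 4: Wₕ = 0.23991018; term = 0.23991018²·(1 − 0.08759299)·401000/365 = 57.694909.
Tier 2: Wₕ = 0.02170534; term = 0.02170534²·(1 − 0.24933687)·1270000/94 = 4.7780867.
Sum = 111.93941.
SE = √(111.93941) = 10.58.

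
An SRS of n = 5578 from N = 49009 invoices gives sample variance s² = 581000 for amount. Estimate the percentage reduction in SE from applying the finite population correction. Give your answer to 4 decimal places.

f = n/N = 5578/49009 = 0.11381583.
SE_no-fpc = √(s²/n) = 10.205841; SE_fpc = √((1−f)s²/n) = 9.6075091.
Ratio = √(1−f) = 0.94137356. Reduction = 100·(1 − 0.94137356) = 5.8626%.

5.8626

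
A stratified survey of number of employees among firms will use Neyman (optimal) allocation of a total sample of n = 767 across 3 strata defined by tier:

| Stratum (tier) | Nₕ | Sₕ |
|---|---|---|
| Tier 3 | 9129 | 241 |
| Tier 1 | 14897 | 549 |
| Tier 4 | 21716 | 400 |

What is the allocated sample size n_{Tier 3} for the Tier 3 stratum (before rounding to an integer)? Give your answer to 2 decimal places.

Neyman allocation: nₕ = n·NₕSₕ / Σⱼ NⱼSⱼ.
Σ NⱼSⱼ = 9129·241 + 14897·549 + 21716·400 = 1.9064942 × 10^7.
n_{Tier 3} = 767·9129·241 / (1.9064942 × 10^7) = 88.51.

88.51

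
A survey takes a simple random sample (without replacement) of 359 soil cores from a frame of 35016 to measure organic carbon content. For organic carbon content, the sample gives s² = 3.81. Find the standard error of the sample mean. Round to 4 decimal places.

Under SRS without replacement, Var(ȳ) = (1 − f)·s²/n with f = n/N = 359/35016 = 0.01025246.
Var(ȳ) = (1 − 0.01025246)·3.81/359 = 0.98974754·0.010612813 = 0.010504006.
SE(ȳ) = √(0.010504006) = 0.1025.

0.1025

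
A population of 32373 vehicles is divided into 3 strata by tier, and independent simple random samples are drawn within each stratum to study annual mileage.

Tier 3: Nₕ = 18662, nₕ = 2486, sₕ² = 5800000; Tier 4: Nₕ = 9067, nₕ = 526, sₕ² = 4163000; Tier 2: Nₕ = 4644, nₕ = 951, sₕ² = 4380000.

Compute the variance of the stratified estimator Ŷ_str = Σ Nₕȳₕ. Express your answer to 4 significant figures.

1.396 × 10^12

Var(Ŷ_str) = Σₕ Nₕ²(1 − fₕ)sₕ²/nₕ.
Tier 3: 18662²·(1 − 2486/18662)·5800000/2486 = 7.0429757 × 10^11.
Tier 4: 9067²·(1 − 526/9067)·4163000/526 = 6.1290477 × 10^11.
Tier 2: 4644²·(1 − 951/4644)·4380000/951 = 7.8988727 × 10^10.
Sum = 1.3961911 × 10^12.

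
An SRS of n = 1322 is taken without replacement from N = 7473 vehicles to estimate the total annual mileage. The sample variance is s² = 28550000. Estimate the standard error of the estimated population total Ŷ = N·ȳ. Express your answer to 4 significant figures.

996300

Var(Ŷ) = N²·Var(ȳ) = N²·(1 − n/N)·s²/n.
f = 1322/7473 = 0.17690352; Var(ȳ) = 0.82309648·28550000/1322 = 17775.646.
Var(Ŷ) = 7473² · 17775.646 = 9.9269391 × 10^11.
SE(Ŷ) = √(9.9269391 × 10^11) = 996300.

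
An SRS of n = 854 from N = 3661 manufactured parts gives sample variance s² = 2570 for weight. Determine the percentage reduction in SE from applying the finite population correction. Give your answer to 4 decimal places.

f = n/N = 854/3661 = 0.23326960.
SE_no-fpc = √(s²/n) = 1.7347529; SE_fpc = √((1−f)s²/n) = 1.5190042.
Ratio = √(1−f) = 0.87563143. Reduction = 100·(1 − 0.87563143) = 12.4369%.

12.4369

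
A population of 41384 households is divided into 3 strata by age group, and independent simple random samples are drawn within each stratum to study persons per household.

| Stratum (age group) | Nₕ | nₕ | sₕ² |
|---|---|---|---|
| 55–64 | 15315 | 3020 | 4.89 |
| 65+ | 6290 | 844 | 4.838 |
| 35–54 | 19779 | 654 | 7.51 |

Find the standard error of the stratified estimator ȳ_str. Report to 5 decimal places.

Var(ȳ_str) = Σₕ Wₕ²(1 − fₕ)sₕ²/nₕ with Wₕ = Nₕ/N, N = 41384.
55–64: Wₕ = 0.37007056; term = 0.37007056²·(1 − 0.19719230)·4.89/3020 = 1.7802563 × 10^-4.
65+: Wₕ = 0.15199111; term = 0.15199111²·(1 − 0.13418124)·4.838/844 = 1.1465336 × 10^-4.
35–54: Wₕ = 0.47793833; term = 0.47793833²·(1 − 0.03306537)·7.51/654 = 0.0025363141.
Sum = 0.0028289931.
SE = √(0.0028289931) = 0.05319.

0.05319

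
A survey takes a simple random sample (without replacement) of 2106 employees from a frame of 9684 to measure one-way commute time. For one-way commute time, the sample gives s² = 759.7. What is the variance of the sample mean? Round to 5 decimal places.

0.28228

Under SRS without replacement, Var(ȳ) = (1 − f)·s²/n with f = n/N = 2106/9684 = 0.21747212.
Var(ȳ) = (1 − 0.21747212)·759.7/2106 = 0.78252788·0.36073124 = 0.28228226.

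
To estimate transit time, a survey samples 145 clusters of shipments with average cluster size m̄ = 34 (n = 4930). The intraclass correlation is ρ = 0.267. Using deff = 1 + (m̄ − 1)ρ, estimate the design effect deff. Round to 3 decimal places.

deff = 1 + (34 − 1)·0.267 = 1 + 8.811 = 9.811.

9.811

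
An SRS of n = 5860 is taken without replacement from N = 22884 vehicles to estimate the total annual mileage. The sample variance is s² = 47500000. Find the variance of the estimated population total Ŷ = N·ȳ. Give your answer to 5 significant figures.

3.1578 × 10^12

Var(Ŷ) = N²·Var(ȳ) = N²·(1 − n/N)·s²/n.
f = 5860/22884 = 0.25607411; Var(ȳ) = 0.74392589·47500000/5860 = 6030.116.
Var(Ŷ) = 22884² · 6030.116 = 3.1578358 × 10^12.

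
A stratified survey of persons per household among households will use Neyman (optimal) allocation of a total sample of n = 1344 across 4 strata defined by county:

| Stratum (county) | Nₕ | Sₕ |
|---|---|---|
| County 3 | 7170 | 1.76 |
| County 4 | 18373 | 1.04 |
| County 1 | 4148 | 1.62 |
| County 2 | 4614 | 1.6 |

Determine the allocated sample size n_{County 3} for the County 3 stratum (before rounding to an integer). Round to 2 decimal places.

Neyman allocation: nₕ = n·NₕSₕ / Σⱼ NⱼSⱼ.
Σ NⱼSⱼ = 7170·1.76 + 18373·1.04 + 4148·1.62 + 4614·1.6 = 45829.28.
n_{County 3} = 1344·7170·1.76 / 45829.28 = 370.07.

370.07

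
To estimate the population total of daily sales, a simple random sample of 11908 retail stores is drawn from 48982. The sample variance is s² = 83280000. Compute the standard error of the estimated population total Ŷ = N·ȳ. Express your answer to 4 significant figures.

3.564 × 10^6

Var(Ŷ) = N²·Var(ȳ) = N²·(1 − n/N)·s²/n.
f = 11908/48982 = 0.24310971; Var(ȳ) = 0.75689029·83280000/11908 = 5293.4013.
Var(Ŷ) = 48982² · 5293.4013 = 1.2700121 × 10^13.
SE(Ŷ) = √(1.2700121 × 10^13) = 3.564 × 10^6.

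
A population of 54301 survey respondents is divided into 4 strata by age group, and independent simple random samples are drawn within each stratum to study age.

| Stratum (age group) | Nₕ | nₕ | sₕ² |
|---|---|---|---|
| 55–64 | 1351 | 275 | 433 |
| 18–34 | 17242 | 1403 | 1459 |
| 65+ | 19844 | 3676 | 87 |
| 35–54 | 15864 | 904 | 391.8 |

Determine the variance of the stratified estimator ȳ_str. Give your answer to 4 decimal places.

0.1346

Var(ȳ_str) = Σₕ Wₕ²(1 − fₕ)sₕ²/nₕ with Wₕ = Nₕ/N, N = 54301.
55–64: Wₕ = 0.02487984; term = 0.02487984²·(1 − 0.20355292)·433/275 = 7.7625993 × 10^-4.
18–34: Wₕ = 0.31752638; term = 0.31752638²·(1 − 0.08137107)·1459/1403 = 0.096315762.
65+: Wₕ = 0.36544447; term = 0.36544447²·(1 − 0.18524491)·87/3676 = 0.0025752157.
35–54: Wₕ = 0.29214932; term = 0.29214932²·(1 − 0.05698437)·391.8/904 = 0.034883869.
Sum = 0.13455111.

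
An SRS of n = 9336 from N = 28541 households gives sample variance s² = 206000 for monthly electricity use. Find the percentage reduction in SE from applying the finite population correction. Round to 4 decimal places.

f = n/N = 9336/28541 = 0.32710837.
SE_no-fpc = √(s²/n) = 4.6973529; SE_fpc = √((1−f)s²/n) = 3.8532373.
Ratio = √(1−f) = 0.82029972. Reduction = 100·(1 − 0.82029972) = 17.9700%.

17.9700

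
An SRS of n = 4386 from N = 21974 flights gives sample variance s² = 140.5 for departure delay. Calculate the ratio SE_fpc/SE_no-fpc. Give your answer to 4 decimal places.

0.8947

f = n/N = 4386/21974 = 0.19959953.
SE_no-fpc = √(s²/n) = 0.17897973; SE_fpc = √((1−f)s²/n) = 0.1601244.
Ratio = √(1−f) = 0.89465103.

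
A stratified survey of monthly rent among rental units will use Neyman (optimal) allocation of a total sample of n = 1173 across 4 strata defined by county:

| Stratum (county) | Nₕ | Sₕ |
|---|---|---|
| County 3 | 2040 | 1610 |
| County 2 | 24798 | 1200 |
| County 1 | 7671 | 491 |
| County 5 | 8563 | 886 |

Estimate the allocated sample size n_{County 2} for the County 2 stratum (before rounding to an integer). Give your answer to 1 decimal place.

786.2

Neyman allocation: nₕ = n·NₕSₕ / Σⱼ NⱼSⱼ.
Σ NⱼSⱼ = 2040·1610 + 24798·1200 + 7671·491 + 8563·886 = 4.4395279 × 10^7.
n_{County 2} = 1173·24798·1200 / (4.4395279 × 10^7) = 786.2.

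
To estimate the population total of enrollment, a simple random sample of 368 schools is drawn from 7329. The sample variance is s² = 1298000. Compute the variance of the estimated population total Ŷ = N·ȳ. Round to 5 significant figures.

Var(Ŷ) = N²·Var(ȳ) = N²·(1 − n/N)·s²/n.
f = 368/7329 = 0.05021149; Var(ȳ) = 0.94978851·1298000/368 = 3350.0693.
Var(Ŷ) = 7329² · 3350.0693 = 1.7994643 × 10^11.

1.7995 × 10^11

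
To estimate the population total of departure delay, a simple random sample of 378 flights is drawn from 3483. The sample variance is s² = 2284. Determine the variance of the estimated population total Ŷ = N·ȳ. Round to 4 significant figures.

Var(Ŷ) = N²·Var(ȳ) = N²·(1 − n/N)·s²/n.
f = 378/3483 = 0.10852713; Var(ȳ) = 0.89147287·2284/378 = 5.3865715.
Var(Ŷ) = 3483² · 5.3865715 = 6.5346056 × 10^7.

6.535 × 10^7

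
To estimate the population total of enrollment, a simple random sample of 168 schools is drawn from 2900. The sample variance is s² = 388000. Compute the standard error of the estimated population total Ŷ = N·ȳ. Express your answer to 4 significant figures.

135300

Var(Ŷ) = N²·Var(ȳ) = N²·(1 − n/N)·s²/n.
f = 168/2900 = 0.05793103; Var(ȳ) = 0.94206897·388000/168 = 2175.7307.
Var(Ŷ) = 2900² · 2175.7307 = 1.8297895 × 10^10.
SE(Ŷ) = √(1.8297895 × 10^10) = 135300.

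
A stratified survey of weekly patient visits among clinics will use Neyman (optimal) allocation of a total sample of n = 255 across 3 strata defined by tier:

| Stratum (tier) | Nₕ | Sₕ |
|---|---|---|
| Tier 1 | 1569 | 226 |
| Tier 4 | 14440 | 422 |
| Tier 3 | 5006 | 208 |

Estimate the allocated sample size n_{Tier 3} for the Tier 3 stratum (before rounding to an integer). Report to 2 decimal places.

Neyman allocation: nₕ = n·NₕSₕ / Σⱼ NⱼSⱼ.
Σ NⱼSⱼ = 1569·226 + 14440·422 + 5006·208 = 7.489522 × 10^6.
n_{Tier 3} = 255·5006·208 / (7.489522 × 10^6) = 35.45.

35.45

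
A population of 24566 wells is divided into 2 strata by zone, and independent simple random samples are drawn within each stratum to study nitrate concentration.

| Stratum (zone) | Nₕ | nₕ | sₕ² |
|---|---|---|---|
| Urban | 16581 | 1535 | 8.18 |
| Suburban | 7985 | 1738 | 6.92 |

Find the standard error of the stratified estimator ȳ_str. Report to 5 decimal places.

0.05032

Var(ȳ_str) = Σₕ Wₕ²(1 − fₕ)sₕ²/nₕ with Wₕ = Nₕ/N, N = 24566.
Urban: Wₕ = 0.67495726; term = 0.67495726²·(1 − 0.09257584)·8.18/1535 = 0.0022029661.
Suburban: Wₕ = 0.32504274; term = 0.32504274²·(1 − 0.21765811)·6.92/1738 = 3.2910453 × 10^-4.
Sum = 0.0025320706.
SE = √(0.0025320706) = 0.05032.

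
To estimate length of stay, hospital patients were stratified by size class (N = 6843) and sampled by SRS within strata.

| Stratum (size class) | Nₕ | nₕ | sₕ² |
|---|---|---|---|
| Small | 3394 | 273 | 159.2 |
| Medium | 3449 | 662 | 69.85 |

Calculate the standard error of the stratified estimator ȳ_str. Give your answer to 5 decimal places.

Var(ȳ_str) = Σₕ Wₕ²(1 − fₕ)sₕ²/nₕ with Wₕ = Nₕ/N, N = 6843.
Small: Wₕ = 0.49598129; term = 0.49598129²·(1 − 0.08043606)·159.2/273 = 0.13191462.
Medium: Wₕ = 0.50401871; term = 0.50401871²·(1 − 0.19193969)·69.85/662 = 0.021659354.
Sum = 0.15357397.
SE = √(0.15357397) = 0.39189.

0.39189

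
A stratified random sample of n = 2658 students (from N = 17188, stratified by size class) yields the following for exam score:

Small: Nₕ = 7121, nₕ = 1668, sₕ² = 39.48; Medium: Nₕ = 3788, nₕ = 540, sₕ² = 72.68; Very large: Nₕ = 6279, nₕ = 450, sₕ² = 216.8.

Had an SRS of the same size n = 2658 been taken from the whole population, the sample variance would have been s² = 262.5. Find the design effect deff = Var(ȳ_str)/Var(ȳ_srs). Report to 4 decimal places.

0.8193

Var(ȳ_str) = Σ Wₕ²(1−fₕ)sₕ²/nₕ with Wₕ = Nₕ/17188:
  Small: (7121/17188)²·(1−1668/7121)·39.48/1668 = 0.0031110493
  Medium: (3788/17188)²·(1−540/3788)·72.68/540 = 0.005605269
  Very large: (6279/17188)²·(1−450/6279)·216.8/450 = 0.059687118
  → Var(ȳ_str) = 0.068403436.
Var(ȳ_srs) = (1 − 2658/17188)·262.5/2658 = 0.083486182.
deff = 0.068403436 / 0.083486182 = 0.8193.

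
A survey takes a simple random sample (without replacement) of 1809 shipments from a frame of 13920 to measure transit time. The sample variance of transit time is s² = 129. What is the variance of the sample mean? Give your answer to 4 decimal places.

0.0620

Under SRS without replacement, Var(ȳ) = (1 − f)·s²/n with f = n/N = 1809/13920 = 0.12995690.
Var(ȳ) = (1 − 0.12995690)·129/1809 = 0.87004310·0.071310116 = 0.062042875.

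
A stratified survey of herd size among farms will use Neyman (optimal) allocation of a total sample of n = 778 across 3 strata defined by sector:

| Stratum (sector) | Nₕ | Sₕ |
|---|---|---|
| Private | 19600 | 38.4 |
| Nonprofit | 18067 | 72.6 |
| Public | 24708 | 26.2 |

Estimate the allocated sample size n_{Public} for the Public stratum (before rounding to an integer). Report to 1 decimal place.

Neyman allocation: nₕ = n·NₕSₕ / Σⱼ NⱼSⱼ.
Σ NⱼSⱼ = 19600·38.4 + 18067·72.6 + 24708·26.2 = 2.7116538 × 10^6.
n_{Public} = 778·24708·26.2 / (2.7116538 × 10^6) = 185.7.

185.7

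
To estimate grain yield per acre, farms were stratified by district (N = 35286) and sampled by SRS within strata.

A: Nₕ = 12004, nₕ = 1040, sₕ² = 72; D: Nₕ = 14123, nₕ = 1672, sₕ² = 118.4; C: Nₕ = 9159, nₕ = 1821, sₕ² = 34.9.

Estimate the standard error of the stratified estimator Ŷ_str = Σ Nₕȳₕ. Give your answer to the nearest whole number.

4780

Var(Ŷ_str) = Σₕ Nₕ²(1 − fₕ)sₕ²/nₕ.
A: 12004²·(1 − 1040/12004)·72/1040 = 9.11159 × 10^6.
D: 14123²·(1 − 1672/14123)·118.4/1672 = 1.2452215 × 10^7.
C: 9159²·(1 − 1821/9159)·34.9/1821 = 1.2880753 × 10^6.
Sum = 2.285188 × 10^7.
SE = √(2.285188 × 10^7) = 4780.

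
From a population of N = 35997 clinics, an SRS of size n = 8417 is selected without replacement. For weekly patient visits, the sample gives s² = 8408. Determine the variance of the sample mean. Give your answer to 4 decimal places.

Under SRS without replacement, Var(ȳ) = (1 − f)·s²/n with f = n/N = 8417/35997 = 0.23382504.
Var(ȳ) = (1 − 0.23382504)·8408/8417 = 0.76617496·0.99893074 = 0.76535572.

0.7654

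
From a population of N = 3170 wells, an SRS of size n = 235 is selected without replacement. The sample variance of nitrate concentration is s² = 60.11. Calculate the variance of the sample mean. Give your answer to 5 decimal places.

0.23683

Under SRS without replacement, Var(ȳ) = (1 − f)·s²/n with f = n/N = 235/3170 = 0.07413249.
Var(ȳ) = (1 − 0.07413249)·60.11/235 = 0.92586751·0.25578723 = 0.23682509.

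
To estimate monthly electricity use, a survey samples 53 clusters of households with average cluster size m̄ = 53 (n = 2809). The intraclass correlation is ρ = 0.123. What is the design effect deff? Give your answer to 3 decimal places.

deff = 1 + (53 − 1)·0.123 = 1 + 6.396 = 7.396.

7.396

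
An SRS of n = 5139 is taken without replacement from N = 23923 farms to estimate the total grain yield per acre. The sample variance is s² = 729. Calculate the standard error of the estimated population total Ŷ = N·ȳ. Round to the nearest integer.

7984

Var(Ŷ) = N²·Var(ȳ) = N²·(1 − n/N)·s²/n.
f = 5139/23923 = 0.21481420; Var(ȳ) = 0.78518580·729/5139 = 0.11138363.
Var(Ŷ) = 23923² · 0.11138363 = 6.3745957 × 10^7.
SE(Ŷ) = √(6.3745957 × 10^7) = 7984.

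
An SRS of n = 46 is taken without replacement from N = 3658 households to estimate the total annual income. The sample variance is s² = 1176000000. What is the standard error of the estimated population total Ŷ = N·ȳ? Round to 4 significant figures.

1.838 × 10^7

Var(Ŷ) = N²·Var(ȳ) = N²·(1 − n/N)·s²/n.
f = 46/3658 = 0.01257518; Var(ȳ) = 0.98742482·1176000000/46 = 2.524373 × 10^7.
Var(Ŷ) = 3658² · (2.524373 × 10^7) = 3.3778544 × 10^14.
SE(Ŷ) = √(3.3778544 × 10^14) = 1.838 × 10^7.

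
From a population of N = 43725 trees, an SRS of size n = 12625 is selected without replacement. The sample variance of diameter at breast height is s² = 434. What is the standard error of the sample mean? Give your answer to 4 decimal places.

0.1564

Under SRS without replacement, Var(ȳ) = (1 − f)·s²/n with f = n/N = 12625/43725 = 0.28873642.
Var(ȳ) = (1 − 0.28873642)·434/12625 = 0.71126358·0.034376238 = 0.024450566.
SE(ȳ) = √(0.024450566) = 0.1564.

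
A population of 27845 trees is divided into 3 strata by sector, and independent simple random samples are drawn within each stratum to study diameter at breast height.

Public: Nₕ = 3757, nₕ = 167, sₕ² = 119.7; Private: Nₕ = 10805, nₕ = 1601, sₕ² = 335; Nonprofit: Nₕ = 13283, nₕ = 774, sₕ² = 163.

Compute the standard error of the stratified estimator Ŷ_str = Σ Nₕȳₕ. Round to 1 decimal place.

8091.3

Var(Ŷ_str) = Σₕ Nₕ²(1 − fₕ)sₕ²/nₕ.
Public: 3757²·(1 − 167/3757)·119.7/167 = 9.6674809 × 10^6.
Private: 10805²·(1 − 1601/10805)·335/1601 = 2.0809175 × 10^7.
Nonprofit: 13283²·(1 − 774/13283)·163/774 = 3.499173 × 10^7.
Sum = 6.5468386 × 10^7.
SE = √(6.5468386 × 10^7) = 8091.3.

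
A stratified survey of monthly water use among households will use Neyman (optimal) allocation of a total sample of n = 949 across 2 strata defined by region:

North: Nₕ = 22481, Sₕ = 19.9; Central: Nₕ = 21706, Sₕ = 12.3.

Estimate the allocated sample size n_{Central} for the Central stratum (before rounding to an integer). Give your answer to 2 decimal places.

354.68

Neyman allocation: nₕ = n·NₕSₕ / Σⱼ NⱼSⱼ.
Σ NⱼSⱼ = 22481·19.9 + 21706·12.3 = 714355.7.
n_{Central} = 949·21706·12.3 / 714355.7 = 354.68.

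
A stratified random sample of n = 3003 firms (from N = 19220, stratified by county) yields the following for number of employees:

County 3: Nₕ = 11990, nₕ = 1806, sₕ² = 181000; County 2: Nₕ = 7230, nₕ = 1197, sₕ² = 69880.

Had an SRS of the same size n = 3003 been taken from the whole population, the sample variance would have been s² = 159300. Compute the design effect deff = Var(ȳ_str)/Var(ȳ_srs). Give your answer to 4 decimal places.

0.8941

Var(ȳ_str) = Σ Wₕ²(1−fₕ)sₕ²/nₕ with Wₕ = Nₕ/19220:
  County 3: (11990/19220)²·(1−1806/11990)·181000/1806 = 33.127727
  County 2: (7230/19220)²·(1−1197/7230)·69880/1197 = 6.8932432
  → Var(ȳ_str) = 40.02097.
Var(ȳ_srs) = (1 − 3003/19220)·159300/3003 = 44.758712.
deff = 40.02097 / 44.758712 = 0.8941.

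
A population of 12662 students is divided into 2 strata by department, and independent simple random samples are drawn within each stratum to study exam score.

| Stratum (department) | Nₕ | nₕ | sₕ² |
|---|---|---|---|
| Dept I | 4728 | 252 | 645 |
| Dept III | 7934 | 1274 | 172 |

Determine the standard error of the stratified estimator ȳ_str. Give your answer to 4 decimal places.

Var(ȳ_str) = Σₕ Wₕ²(1 − fₕ)sₕ²/nₕ with Wₕ = Nₕ/N, N = 12662.
Dept I: Wₕ = 0.37340073; term = 0.37340073²·(1 − 0.05329949)·645/252 = 0.33784858.
Dept III: Wₕ = 0.62659927; term = 0.62659927²·(1 − 0.16057474)·172/1274 = 0.044495985.
Sum = 0.38234457.
SE = √(0.38234457) = 0.6183.

0.6183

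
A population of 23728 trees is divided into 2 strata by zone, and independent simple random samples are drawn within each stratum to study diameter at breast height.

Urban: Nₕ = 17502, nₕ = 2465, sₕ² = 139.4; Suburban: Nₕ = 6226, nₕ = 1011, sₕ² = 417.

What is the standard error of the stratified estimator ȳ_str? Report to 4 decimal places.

0.2241

Var(ȳ_str) = Σₕ Wₕ²(1 − fₕ)sₕ²/nₕ with Wₕ = Nₕ/N, N = 23728.
Urban: Wₕ = 0.73760958; term = 0.73760958²·(1 − 0.14084105)·139.4/2465 = 0.026434583.
Suburban: Wₕ = 0.26239042; term = 0.26239042²·(1 − 0.16238355)·417/1011 = 0.023786254.
Sum = 0.050220837.
SE = √(0.050220837) = 0.2241.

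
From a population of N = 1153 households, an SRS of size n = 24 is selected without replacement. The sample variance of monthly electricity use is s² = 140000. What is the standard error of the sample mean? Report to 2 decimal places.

75.58

Under SRS without replacement, Var(ȳ) = (1 − f)·s²/n with f = n/N = 24/1153 = 0.02081526.
Var(ȳ) = (1 − 0.02081526)·140000/24 = 0.97918474·5833.3333 = 5711.911.
SE(ȳ) = √(5711.911) = 75.58.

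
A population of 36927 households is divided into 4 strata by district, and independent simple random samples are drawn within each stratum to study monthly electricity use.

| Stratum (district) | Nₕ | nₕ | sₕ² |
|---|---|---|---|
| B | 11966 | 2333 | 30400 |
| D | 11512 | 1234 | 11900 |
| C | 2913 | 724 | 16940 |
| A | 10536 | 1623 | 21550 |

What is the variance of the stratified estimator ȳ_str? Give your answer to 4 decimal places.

2.9621

Var(ȳ_str) = Σₕ Wₕ²(1 − fₕ)sₕ²/nₕ with Wₕ = Nₕ/N, N = 36927.
B: Wₕ = 0.32404474; term = 0.32404474²·(1 − 0.19496908)·30400/2333 = 1.101492.
D: Wₕ = 0.31175021; term = 0.31175021²·(1 − 0.10719249)·11900/1234 = 0.8367643.
C: Wₕ = 0.07888537; term = 0.07888537²·(1 − 0.24854102)·16940/724 = 0.10941403.
A: Wₕ = 0.28531968; term = 0.28531968²·(1 − 0.15404328)·21550/1623 = 0.91440874.
Sum = 2.9620791.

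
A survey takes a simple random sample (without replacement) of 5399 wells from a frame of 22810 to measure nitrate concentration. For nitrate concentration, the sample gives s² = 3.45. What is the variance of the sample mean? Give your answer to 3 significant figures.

Under SRS without replacement, Var(ȳ) = (1 − f)·s²/n with f = n/N = 5399/22810 = 0.23669443.
Var(ȳ) = (1 − 0.23669443)·3.45/5399 = 0.76330557·6.3900722 × 10^-4 = 4.8775777 × 10^-4.

4.88 × 10^-4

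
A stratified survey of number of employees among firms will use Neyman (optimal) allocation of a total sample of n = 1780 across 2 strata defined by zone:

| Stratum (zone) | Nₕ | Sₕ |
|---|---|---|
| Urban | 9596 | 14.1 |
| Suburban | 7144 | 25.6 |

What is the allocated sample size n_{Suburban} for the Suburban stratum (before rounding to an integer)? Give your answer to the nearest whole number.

1023

Neyman allocation: nₕ = n·NₕSₕ / Σⱼ NⱼSⱼ.
Σ NⱼSⱼ = 9596·14.1 + 7144·25.6 = 318190.
n_{Suburban} = 1780·7144·25.6 / 318190 = 1023.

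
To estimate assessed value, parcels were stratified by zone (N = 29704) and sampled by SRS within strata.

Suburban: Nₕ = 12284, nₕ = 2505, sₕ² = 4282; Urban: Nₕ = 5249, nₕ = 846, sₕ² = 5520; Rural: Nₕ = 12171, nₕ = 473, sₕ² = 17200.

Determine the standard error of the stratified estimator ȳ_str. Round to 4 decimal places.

Var(ȳ_str) = Σₕ Wₕ²(1 − fₕ)sₕ²/nₕ with Wₕ = Nₕ/N, N = 29704.
Suburban: Wₕ = 0.41354700; term = 0.41354700²·(1 − 0.20392380)·4282/2505 = 0.23272515.
Urban: Wₕ = 0.17671021; term = 0.17671021²·(1 − 0.16117356)·5520/846 = 0.17090867.
Rural: Wₕ = 0.40974280; term = 0.40974280²·(1 − 0.03886287)·17200/473 = 5.8678001.
Sum = 6.2714339.
SE = √(6.2714339) = 2.5043.

2.5043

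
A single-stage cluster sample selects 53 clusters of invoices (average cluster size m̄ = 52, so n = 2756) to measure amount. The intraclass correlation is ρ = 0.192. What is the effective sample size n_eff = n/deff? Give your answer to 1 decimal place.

255.4

deff = 1 + (52 − 1)·0.192 = 1 + 9.792 = 10.792.
n_eff = 2756 / 10.792 = 255.4.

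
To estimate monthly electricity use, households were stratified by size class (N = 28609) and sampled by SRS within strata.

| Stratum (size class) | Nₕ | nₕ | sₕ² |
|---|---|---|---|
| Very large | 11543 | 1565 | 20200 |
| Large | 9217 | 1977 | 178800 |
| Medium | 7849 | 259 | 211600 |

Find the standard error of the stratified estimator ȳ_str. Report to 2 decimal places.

Var(ȳ_str) = Σₕ Wₕ²(1 − fₕ)sₕ²/nₕ with Wₕ = Nₕ/N, N = 28609.
Very large: Wₕ = 0.40347443; term = 0.40347443²·(1 − 0.13558001)·20200/1565 = 1.8163263.
Large: Wₕ = 0.32217134; term = 0.32217134²·(1 − 0.21449495)·178800/1977 = 7.3736691.
Medium: Wₕ = 0.27435422; term = 0.27435422²·(1 − 0.03299783)·211600/259 = 59.465716.
Sum = 68.655711.
SE = √(68.655711) = 8.29.

8.29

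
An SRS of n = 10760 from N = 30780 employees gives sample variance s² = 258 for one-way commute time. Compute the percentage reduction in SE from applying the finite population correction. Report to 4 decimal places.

f = n/N = 10760/30780 = 0.34957765.
SE_no-fpc = √(s²/n) = 0.15484733; SE_fpc = √((1−f)s²/n) = 0.12488246.
Ratio = √(1−f) = 0.80648766. Reduction = 100·(1 − 0.80648766) = 19.3512%.

19.3512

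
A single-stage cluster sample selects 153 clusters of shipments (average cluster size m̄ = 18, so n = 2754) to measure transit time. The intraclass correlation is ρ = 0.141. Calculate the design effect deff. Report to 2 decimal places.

3.40

deff = 1 + (18 − 1)·0.141 = 1 + 2.397 = 3.397.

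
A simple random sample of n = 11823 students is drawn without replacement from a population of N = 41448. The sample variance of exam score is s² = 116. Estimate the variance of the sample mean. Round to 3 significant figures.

Under SRS without replacement, Var(ȳ) = (1 − f)·s²/n with f = n/N = 11823/41448 = 0.28524899.
Var(ȳ) = (1 − 0.28524899)·116/11823 = 0.71475101·0.0098113846 = 0.0070126971.

0.00701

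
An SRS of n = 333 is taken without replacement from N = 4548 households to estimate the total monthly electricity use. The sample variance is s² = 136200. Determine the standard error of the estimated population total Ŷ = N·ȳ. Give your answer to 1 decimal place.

88547.3

Var(Ŷ) = N²·Var(ȳ) = N²·(1 − n/N)·s²/n.
f = 333/4548 = 0.07321900; Var(ȳ) = 0.92678100·136200/333 = 379.06178.
Var(Ŷ) = 4548² · 379.06178 = 7.8406291 × 10^9.
SE(Ŷ) = √(7.8406291 × 10^9) = 88547.3.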